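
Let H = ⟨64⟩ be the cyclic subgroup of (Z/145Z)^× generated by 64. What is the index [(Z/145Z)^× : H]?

8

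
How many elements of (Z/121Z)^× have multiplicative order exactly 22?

10

φ(121) = φ(11^2) = 11·(11−1) = 110 = 2 · 5 · 11.
In a cyclic group of order 110, there are φ(d) elements of order d for each divisor d of 110, and zero for non-divisors.
22 = 2 · 11 divides 110, and φ(22) = 10.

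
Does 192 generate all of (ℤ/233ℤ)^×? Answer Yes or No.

φ(233) = 233 − 1 = 232 = 2^3 · 29.
Test 192^(232/q) mod 233 for each prime factor q of 232:
192^116 ≡ 232 (mod 233)  [q = 2: ≢ 1 ✓]
192^8 ≡ 8 (mod 233)  [q = 29: ≢ 1 ✓]
All checks pass, so 192 has order 232 and is a primitive root modulo 233.

Yes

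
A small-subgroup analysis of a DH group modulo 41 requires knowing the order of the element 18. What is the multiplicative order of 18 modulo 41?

5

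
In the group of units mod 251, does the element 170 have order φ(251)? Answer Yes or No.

Yes

φ(251) = 251 − 1 = 250 = 2 · 5^3.
An element g generates (Z/251Z)^× iff g^(250/q) ≢ 1 (mod 251) for each prime q ∈ {2, 5}.
170^125 ≡ 250 (mod 251)  [q = 2: ≢ 1 ✓]
170^50 ≡ 149 (mod 251)  [q = 5: ≢ 1 ✓]
None equal 1, so ord_251(170) = 250: 170 is a primitive root.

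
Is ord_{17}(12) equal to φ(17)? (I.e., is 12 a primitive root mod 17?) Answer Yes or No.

Yes

φ(17) = 17 − 1 = 16 = 2^4.
An element g generates (Z/17Z)^× iff g^(16/q) ≢ 1 (mod 17) for each prime q ∈ {2}.
12^8 ≡ 16 (mod 17)  [q = 2: ≢ 1 ✓]
All checks pass, so 12 has order 16 and is a primitive root modulo 17.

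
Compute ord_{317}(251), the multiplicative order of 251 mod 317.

ord(251) | φ(317) = 317 − 1 = 316 = 2^2 · 79.
Divisors of 316: 1, 2, 4, 79, 158, 316.
Test each divisor d:
251^1 ≡ 251 (mod 317)
251^2 ≡ 235 (mod 317)
251^4 ≡ 67 (mod 317)
251^79 ≡ 1 (mod 317) ✓
The smallest such exponent is 79, so the order of 251 is 79.

79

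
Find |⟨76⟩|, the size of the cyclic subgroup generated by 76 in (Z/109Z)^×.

By Lagrange's theorem, ord_109(76) divides φ(109) = 109 − 1 = 108 = 2^2 · 3^3.
Divisors of 108: 1, 2, 3, 4, 6, 9, 12, 18, 27, 36, 54, 108.
Test each divisor d:
76^1 ≡ 76 (mod 109)
76^2 ≡ 108 (mod 109)
76^3 ≡ 33 (mod 109)
76^4 ≡ 1 (mod 109) ✓
The smallest such exponent is 4, so the order of 76 is 4.

4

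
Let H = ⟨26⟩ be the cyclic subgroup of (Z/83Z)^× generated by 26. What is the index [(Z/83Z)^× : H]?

By Lagrange's theorem, ord_83(26) divides φ(83) = 83 − 1 = 82 = 2 · 41.
Divisors of 82: 1, 2, 41, 82.
Compute 26^d (mod 83) for the divisors d until we hit 1:
26^1 ≡ 26 (mod 83)
26^2 ≡ 12 (mod 83)
26^41 ≡ 1 (mod 83) ✓
Thus |⟨26⟩| = ord(26) = 41.
[(Z/83Z)^× : ⟨26⟩] = 82/41 = 2.

2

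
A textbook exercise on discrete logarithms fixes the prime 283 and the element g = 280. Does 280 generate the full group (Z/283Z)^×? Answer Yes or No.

No

φ(283) = 283 − 1 = 282 = 2 · 3 · 47.
It suffices to check that the order of 280 is not a proper divisor of 282: compute 280^(282/q) for q ∈ {2, 3, 47}.
280^141 ≡ 1 (mod 283)  [q = 2: ≡ 1 ✗]
280^94 ≡ 238 (mod 283)  [q = 3: ≢ 1 ✓]
280^6 ≡ 163 (mod 283)  [q = 47: ≢ 1 ✓]
280^141 ≡ 1 shows ord(280) | 141, strictly less than φ(283); not a primitive root.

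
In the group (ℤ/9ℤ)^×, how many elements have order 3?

φ(9) = φ(3^2) = 3·(3−1) = 6 = 2 · 3.
Since (Z/9Z)^× is cyclic of order 6, the number of elements of order d is φ(d) when d | 6 and 0 otherwise.
3 | 6, and φ(3) = 3 − 1 = 2.

2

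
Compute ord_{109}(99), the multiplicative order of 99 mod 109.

108

The order of 99 must divide φ(109) = 109 − 1 = 108 = 2^2 · 3^3.
Divisors of 108: 1, 2, 3, 4, 6, 9, 12, 18, 27, 36, 54, 108.
Test each divisor d:
99^1 ≡ 99
99^2 ≡ 100
99^3 ≡ 90
99^4 ≡ 81
99^6 ≡ 34
99^9 ≡ 8
99^12 ≡ 66
99^18 ≡ 64
99^27 ≡ 76
99^36 ≡ 63
99^54 ≡ 108
99^108 ≡ 1
The smallest such exponent is 108, so the order of 99 is 108.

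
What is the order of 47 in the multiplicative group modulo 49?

42

The order of 47 must divide φ(49) = φ(7^2) = 7·(7−1) = 42 = 2 · 3 · 7.
Divisors of 42: 1, 2, 3, 6, 7, 14, 21, 42.
Check 47^d mod 49 for each divisor in increasing order:
47^1 ≡ 47
47^2 ≡ 4
47^3 ≡ 41
47^6 ≡ 15
47^7 ≡ 19
47^14 ≡ 18
47^21 ≡ 48
47^42 ≡ 1
The smallest such exponent is 42, so the order of 47 is 42.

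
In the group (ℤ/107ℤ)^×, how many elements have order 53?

52

φ(107) = 107 − 1 = 106 = 2 · 53.
In a cyclic group of order 106, there are φ(d) elements of order d for each divisor d of 106, and zero for non-divisors.
53 | 106, and φ(53) = 53 − 1 = 52.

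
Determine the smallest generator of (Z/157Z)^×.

5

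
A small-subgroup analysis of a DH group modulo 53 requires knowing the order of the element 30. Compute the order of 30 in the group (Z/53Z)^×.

4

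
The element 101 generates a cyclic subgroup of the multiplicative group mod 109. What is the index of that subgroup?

Since 101 ∈ (Z/109Z)^×, its order divides φ(109) = 109 − 1 = 108 = 2^2 · 3^3.
Divisors of 108: 1, 2, 3, 4, 6, 9, 12, 18, 27, 36, 54, 108.
Test each divisor d:
101^1 ≡ 101
101^2 ≡ 64
101^3 ≡ 33
101^4 ≡ 63
101^6 ≡ 108
101^9 ≡ 76
101^12 ≡ 1
The order of 101 is 12, so the subgroup it generates has 12 elements.
The index is φ(109) / ord(101) = 108 / 12 = 9.

9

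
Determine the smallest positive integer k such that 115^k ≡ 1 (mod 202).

10

ord(115) | φ(202) = φ(2)·φ(101) = 1·100 = 100 = 2^2 · 5^2.
Divisors of 100: 1, 2, 4, 5, 10, 20, 25, 50, 100.
Evaluate successive powers at the divisors of 100:
115^1 ≡ 115 (mod 202)
115^2 ≡ 95 (mod 202)
115^4 ≡ 137 (mod 202)
115^5 ≡ 201 (mod 202)
115^10 ≡ 1 (mod 202) ✓
So ord_202(115) = 10.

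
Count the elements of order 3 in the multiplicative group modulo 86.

φ(86) = φ(2)·φ(43) = 1·42 = 42 = 2 · 3 · 7.
In a cyclic group of order 42, there are φ(d) elements of order d for each divisor d of 42, and zero for non-divisors.
3 | 42, and φ(3) = 3 − 1 = 2.

2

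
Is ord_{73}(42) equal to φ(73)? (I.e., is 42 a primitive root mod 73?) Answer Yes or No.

Yes

φ(73) = 73 − 1 = 72 = 2^3 · 3^2.
42 is a primitive root mod 73 iff 42^(φ(73)/q) ≢ 1 for every prime q | φ(73), i.e. q ∈ {2, 3}.
42^36 ≡ 72 (mod 73)  [q = 2: ≢ 1 ✓]
42^24 ≡ 64 (mod 73)  [q = 3: ≢ 1 ✓]
Every test exponent gives a nontrivial residue, hence 42 generates the full group.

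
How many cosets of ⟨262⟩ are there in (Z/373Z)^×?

6

The order of 262 must divide φ(373) = 373 − 1 = 372 = 2^2 · 3 · 31.
Divisors of 372: 1, 2, 3, 4, 6, 12, 31, 62, 93, 124, 186, 372.
Check 262^d mod 373 for each divisor in increasing order:
262^1 ≡ 262 (mod 373)
262^2 ≡ 12 (mod 373)
262^3 ≡ 160 (mod 373)
262^4 ≡ 144 (mod 373)
262^6 ≡ 236 (mod 373)
262^12 ≡ 119 (mod 373)
262^31 ≡ 372 (mod 373)
262^62 ≡ 1 (mod 373) ✓
The order of 262 is 62, so the subgroup it generates has 62 elements.
[(Z/373Z)^× : ⟨262⟩] = 372/62 = 6.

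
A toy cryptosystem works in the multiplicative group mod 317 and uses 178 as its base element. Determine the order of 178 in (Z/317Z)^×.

316

The order of 178 must divide φ(317) = 317 − 1 = 316 = 2^2 · 79.
Divisors of 316: 1, 2, 4, 79, 158, 316.
Test each divisor d:
178^1 ≡ 178 (mod 317)
178^2 ≡ 301 (mod 317)
178^4 ≡ 256 (mod 317)
178^79 ≡ 203 (mod 317)
178^158 ≡ 316 (mod 317)
178^316 ≡ 1 (mod 317) ✓
The smallest such exponent is 316, so the order of 178 is 316.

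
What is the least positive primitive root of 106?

3

φ(106) = φ(2)·φ(53) = 1·52 = 52 = 2^2 · 13.
Test candidates g = 2, 3, … against the prime factors q ∈ {2, 13} of φ(106): g is a generator iff g^(52/q) ≢ 1 for every such q.
g = 2: gcd(2, 106) = 2 > 1, not a unit — skip.
g = 3: 3^26 ≡ 105; 3^4 ≡ 81 — none is 1, so 3 is a primitive root.
The smallest primitive root modulo 106 is 3.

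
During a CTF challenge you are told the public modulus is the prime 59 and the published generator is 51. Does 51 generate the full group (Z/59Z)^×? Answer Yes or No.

No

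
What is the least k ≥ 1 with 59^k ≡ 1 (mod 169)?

The order of 59 must divide φ(169) = φ(13^2) = 13·(13−1) = 156 = 2^2 · 3 · 13.
Divisors of 156: 1, 2, 3, 4, 6, 12, 13, 26, 39, 52, 78, 156.
Compute 59^d (mod 169) for the divisors d until we hit 1:
59^1 ≡ 59 (mod 169)
59^2 ≡ 101 (mod 169)
59^3 ≡ 44 (mod 169)
59^4 ≡ 61 (mod 169)
59^6 ≡ 77 (mod 169)
59^12 ≡ 14 (mod 169)
59^13 ≡ 150 (mod 169)
59^26 ≡ 23 (mod 169)
59^39 ≡ 70 (mod 169)
59^52 ≡ 22 (mod 169)
59^78 ≡ 168 (mod 169)
59^156 ≡ 1 (mod 169) ✓
The smallest such exponent is 156, so the order of 59 is 156.

156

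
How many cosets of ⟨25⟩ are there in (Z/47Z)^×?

The order of 25 must divide φ(47) = 47 − 1 = 46 = 2 · 23.
Divisors of 46: 1, 2, 23, 46.
Test each divisor d:
25^1 ≡ 25 (mod 47)
25^2 ≡ 14 (mod 47)
25^23 ≡ 1 (mod 47) ✓
So ord_47(25) = 23, hence |⟨25⟩| = 23.
Index = |(Z/47Z)^×| / |⟨25⟩| = 46 / 23 = 2.

2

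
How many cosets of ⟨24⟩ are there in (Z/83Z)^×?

1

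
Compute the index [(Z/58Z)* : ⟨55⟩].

1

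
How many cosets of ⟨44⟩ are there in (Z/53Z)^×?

4

Since 44 ∈ (Z/53Z)^×, its order divides φ(53) = 53 − 1 = 52 = 2^2 · 13.
Divisors of 52: 1, 2, 4, 13, 26, 52.
Check 44^d mod 53 for each divisor in increasing order:
44^1 ≡ 44
44^2 ≡ 28
44^4 ≡ 42
44^13 ≡ 1
The order of 44 is 13, so the subgroup it generates has 13 elements.
[(Z/53Z)^× : ⟨44⟩] = 52/13 = 4.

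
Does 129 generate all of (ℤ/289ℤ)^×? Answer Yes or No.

Yes

φ(289) = φ(17^2) = 17·(17−1) = 272 = 2^4 · 17.
An element g generates (Z/289Z)^× iff g^(272/q) ≢ 1 (mod 289) for each prime q ∈ {2, 17}.
129^136 ≡ 288 (mod 289)  [q = 2: ≢ 1 ✓]
129^16 ≡ 154 (mod 289)  [q = 17: ≢ 1 ✓]
Every test exponent gives a nontrivial residue, hence 129 generates the full group.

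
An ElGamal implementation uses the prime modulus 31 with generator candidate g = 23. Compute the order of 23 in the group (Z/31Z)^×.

10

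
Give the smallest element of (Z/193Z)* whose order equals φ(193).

φ(193) = 193 − 1 = 192 = 2^6 · 3.
Test candidates g = 2, 3, … against the prime factors q ∈ {2, 3} of φ(193): g is a generator iff g^(192/q) ≢ 1 for every such q.
g = 2: 2^96 ≡ 1 — hits 1, so not a primitive root.
g = 3: 3^96 ≡ 1 — hits 1, so not a primitive root.
g = 4: 4^96 ≡ 1 — hits 1, so not a primitive root.
g = 5: 5^96 ≡ 192; 5^64 ≡ 84 — none is 1, so 5 is a primitive root.
Hence the least primitive root of 193 is 5.

5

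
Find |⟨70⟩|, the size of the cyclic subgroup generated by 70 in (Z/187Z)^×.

40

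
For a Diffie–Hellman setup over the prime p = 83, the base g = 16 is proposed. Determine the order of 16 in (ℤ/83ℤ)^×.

41

ord(16) | φ(83) = 83 − 1 = 82 = 2 · 41.
Divisors of 82: 1, 2, 41, 82.
Compute 16^d (mod 83) for the divisors d until we hit 1:
16^1 ≡ 16 (mod 83)
16^2 ≡ 7 (mod 83)
16^41 ≡ 1 (mod 83) ✓
So ord_83(16) = 41.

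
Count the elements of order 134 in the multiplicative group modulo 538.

φ(538) = φ(2)·φ(269) = 1·268 = 268 = 2^2 · 67.
In a cyclic group of order 268, there are φ(d) elements of order d for each divisor d of 268, and zero for non-divisors.
134 = 2 · 67 divides 268, and φ(134) = 66.

66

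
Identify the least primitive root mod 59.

2

φ(59) = 59 − 1 = 58 = 2 · 29.
g is a primitive root iff g^(58/q) ≢ 1 (mod 59) for each prime q ∈ {2, 29}.
g = 2: 2^29 ≡ 58; 2^2 ≡ 4 — none is 1, so 2 is a primitive root.
So 2 is the smallest generator of (Z/59Z)^×.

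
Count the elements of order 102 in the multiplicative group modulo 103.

32

φ(103) = 103 − 1 = 102 = 2 · 3 · 17.
(Z/103Z)^× is cyclic (|G| = 102); a cyclic group of order m has exactly φ(d) elements of each order d | m, and none otherwise.
102 = 2 · 3 · 17 divides 102, and φ(102) = 32.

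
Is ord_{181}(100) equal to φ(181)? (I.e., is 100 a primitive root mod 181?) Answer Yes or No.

No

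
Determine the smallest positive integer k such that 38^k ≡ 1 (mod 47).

46

By Lagrange's theorem, ord_47(38) divides φ(47) = 47 − 1 = 46 = 2 · 23.
Divisors of 46: 1, 2, 23, 46.
Check 38^d mod 47 for each divisor in increasing order:
38^1 ≡ 38 (mod 47)
38^2 ≡ 34 (mod 47)
38^23 ≡ 46 (mod 47)
38^46 ≡ 1 (mod 47) ✓
Therefore the multiplicative order of 38 modulo 47 is 46.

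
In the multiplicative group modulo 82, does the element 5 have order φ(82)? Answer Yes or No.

No

φ(82) = φ(2)·φ(41) = 1·40 = 40 = 2^3 · 5.
It suffices to check that the order of 5 is not a proper divisor of 40: compute 5^(40/q) for q ∈ {2, 5}.
5^20 ≡ 1 (mod 82)  [q = 2: ≡ 1 ✗]
5^8 ≡ 59 (mod 82)  [q = 5: ≢ 1 ✓]
Since 5^20 ≡ 1, the order of 5 divides 20 < 40, so 5 is not a primitive root.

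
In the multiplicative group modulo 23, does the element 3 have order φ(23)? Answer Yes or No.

φ(23) = 23 − 1 = 22 = 2 · 11.
Test 3^(22/q) mod 23 for each prime factor q of 22:
3^11 ≡ 1 (mod 23)  [q = 2: ≡ 1 ✗]
3^2 ≡ 9 (mod 23)  [q = 11: ≢ 1 ✓]
3^11 ≡ 1 shows ord(3) | 11, strictly less than φ(23); not a primitive root.

No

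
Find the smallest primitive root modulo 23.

5

φ(23) = 23 − 1 = 22 = 2 · 11.
g is a primitive root iff g^(22/q) ≢ 1 (mod 23) for each prime q ∈ {2, 11}.
g = 2: 2^11 ≡ 1 — hits 1, so not a primitive root.
g = 3: 3^11 ≡ 1 — hits 1, so not a primitive root.
g = 4: 4^11 ≡ 1 — hits 1, so not a primitive root.
g = 5: 5^11 ≡ 22; 5^2 ≡ 2 — none is 1, so 5 is a primitive root.
So 5 is the smallest generator of (Z/23Z)^×.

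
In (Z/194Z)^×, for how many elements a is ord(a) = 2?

1

φ(194) = φ(2)·φ(97) = 1·96 = 96 = 2^5 · 3.
In a cyclic group of order 96, there are φ(d) elements of order d for each divisor d of 96, and zero for non-divisors.
2 | 96, and φ(2) = 2 − 1 = 1.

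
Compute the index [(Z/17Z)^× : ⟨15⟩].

The order of 15 must divide φ(17) = 17 − 1 = 16 = 2^4.
Divisors of 16: 1, 2, 4, 8, 16.
Check 15^d mod 17 for each divisor in increasing order:
15^1 ≡ 15 (mod 17)
15^2 ≡ 4 (mod 17)
15^4 ≡ 16 (mod 17)
15^8 ≡ 1 (mod 17) ✓
Thus |⟨15⟩| = ord(15) = 8.
[(Z/17Z)^× : ⟨15⟩] = 16/8 = 2.

2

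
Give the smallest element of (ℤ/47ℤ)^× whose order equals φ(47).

φ(47) = 47 − 1 = 46 = 2 · 23.
Test candidates g = 2, 3, … against the prime factors q ∈ {2, 23} of φ(47): g is a generator iff g^(46/q) ≢ 1 for every such q.
g = 2: 2^23 ≡ 1 — hits 1, so not a primitive root.
g = 3: 3^23 ≡ 1 — hits 1, so not a primitive root.
g = 4: 4^23 ≡ 1 — hits 1, so not a primitive root.
g = 5: 5^23 ≡ 46; 5^2 ≡ 25 — none is 1, so 5 is a primitive root.
So 5 is the smallest generator of (Z/47Z)^×.

5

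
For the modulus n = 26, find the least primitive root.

φ(26) = φ(2)·φ(13) = 1·12 = 12 = 2^2 · 3.
Test candidates g = 2, 3, … against the prime factors q ∈ {2, 3} of φ(26): g is a generator iff g^(12/q) ≢ 1 for every such q.
g = 2: gcd(2, 26) = 2 > 1, not a unit — skip.
g = 3: 3^6 ≡ 1 — hits 1, so not a primitive root.
g = 4: gcd(4, 26) = 2 > 1, not a unit — skip.
g = 5: 5^6 ≡ 25; 5^4 ≡ 1 — hits 1, so not a primitive root.
g = 6: gcd(6, 26) = 2 > 1, not a unit — skip.
g = 7: 7^6 ≡ 25; 7^4 ≡ 9 — none is 1, so 7 is a primitive root.
So 7 is the smallest generator of (Z/26Z)^×.

7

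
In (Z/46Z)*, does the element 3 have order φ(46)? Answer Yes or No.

No

φ(46) = φ(2)·φ(23) = 1·22 = 22 = 2 · 11.
It suffices to check that the order of 3 is not a proper divisor of 22: compute 3^(22/q) for q ∈ {2, 11}.
3^11 ≡ 1 (mod 46)  [q = 2: ≡ 1 ✗]
3^2 ≡ 9 (mod 46)  [q = 11: ≢ 1 ✓]
Since 3^11 ≡ 1, the order of 3 divides 11 < 22, so 3 is not a primitive root.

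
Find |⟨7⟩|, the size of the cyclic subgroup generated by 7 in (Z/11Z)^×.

10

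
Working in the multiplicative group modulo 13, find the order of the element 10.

The order of 10 must divide φ(13) = 13 − 1 = 12 = 2^2 · 3.
Divisors of 12: 1, 2, 3, 4, 6, 12.
Compute 10^d (mod 13) for the divisors d until we hit 1:
10^1 ≡ 10
10^2 ≡ 9
10^3 ≡ 12
10^4 ≡ 3
10^6 ≡ 1
Hence ord(10) = 6.

6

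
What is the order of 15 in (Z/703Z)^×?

ord(15) | φ(703) = φ(19·37) = (19−1)·(37−1) = 18·36 = 648 = 2^3 · 3^4.
Divisors of 648: 1, 2, 3, 4, 6, 8, 9, 12, 18, 24, 27, 36, 54, 72, 81, 108, 162, 216, 324, 648.
Evaluate successive powers at the divisors of 648:
15^1 ≡ 15 (mod 703)
15^2 ≡ 225 (mod 703)
15^3 ≡ 563 (mod 703)
15^4 ≡ 9 (mod 703)
15^6 ≡ 619 (mod 703)
15^8 ≡ 81 (mod 703)
15^9 ≡ 512 (mod 703)
15^12 ≡ 26 (mod 703)
15^18 ≡ 628 (mod 703)
15^24 ≡ 676 (mod 703)
15^27 ≡ 265 (mod 703)
15^36 ≡ 1 (mod 703) ✓
So ord_703(15) = 36.

36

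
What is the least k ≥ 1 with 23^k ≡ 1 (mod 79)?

3

Since 23 ∈ (Z/79Z)^×, its order divides φ(79) = 79 − 1 = 78 = 2 · 3 · 13.
Divisors of 78: 1, 2, 3, 6, 13, 26, 39, 78.
Compute 23^d (mod 79) for the divisors d until we hit 1:
23^1 ≡ 23 (mod 79)
23^2 ≡ 55 (mod 79)
23^3 ≡ 1 (mod 79) ✓
Hence ord(23) = 3.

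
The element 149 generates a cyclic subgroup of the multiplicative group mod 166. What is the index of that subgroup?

1

ord(149) | φ(166) = φ(2)·φ(83) = 1·82 = 82 = 2 · 41.
Divisors of 82: 1, 2, 41, 82.
Test each divisor d:
149^1 ≡ 149
149^2 ≡ 123
149^41 ≡ 165
149^82 ≡ 1
So ord_166(149) = 82, hence |⟨149⟩| = 82.
Index = |(Z/166Z)^×| / |⟨149⟩| = 82 / 82 = 1.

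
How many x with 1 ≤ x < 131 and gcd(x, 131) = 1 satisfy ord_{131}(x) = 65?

48

φ(131) = 131 − 1 = 130 = 2 · 5 · 13.
(Z/131Z)^× is cyclic (|G| = 130); a cyclic group of order m has exactly φ(d) elements of each order d | m, and none otherwise.
65 = 5 · 13 divides 130, and φ(65) = 48.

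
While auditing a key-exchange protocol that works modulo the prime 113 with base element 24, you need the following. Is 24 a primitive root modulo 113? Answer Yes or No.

φ(113) = 113 − 1 = 112 = 2^4 · 7.
An element g generates (Z/113Z)^× iff g^(112/q) ≢ 1 (mod 113) for each prime q ∈ {2, 7}.
24^56 ≡ 112 (mod 113)  [q = 2: ≢ 1 ✓]
24^16 ≡ 28 (mod 113)  [q = 7: ≢ 1 ✓]
All checks pass, so 24 has order 112 and is a primitive root modulo 113.

Yes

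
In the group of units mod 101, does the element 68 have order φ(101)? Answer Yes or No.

φ(101) = 101 − 1 = 100 = 2^2 · 5^2.
It suffices to check that the order of 68 is not a proper divisor of 100: compute 68^(100/q) for q ∈ {2, 5}.
68^50 ≡ 1 (mod 101)  [q = 2: ≡ 1 ✗]
68^20 ≡ 36 (mod 101)  [q = 5: ≢ 1 ✓]
The check at q = 2 fails, so 68 generates a proper subgroup.

No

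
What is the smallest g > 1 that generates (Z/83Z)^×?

2

φ(83) = 83 − 1 = 82 = 2 · 41.
g is a primitive root iff g^(82/q) ≢ 1 (mod 83) for each prime q ∈ {2, 41}.
g = 2: 2^41 ≡ 82; 2^2 ≡ 4 — none is 1, so 2 is a primitive root.
So 2 is the smallest generator of (Z/83Z)^×.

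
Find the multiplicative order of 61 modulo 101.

Since 61 ∈ (Z/101Z)^×, its order divides φ(101) = 101 − 1 = 100 = 2^2 · 5^2.
Divisors of 100: 1, 2, 4, 5, 10, 20, 25, 50, 100.
Check 61^d mod 101 for each divisor in increasing order:
61^1 ≡ 61
61^2 ≡ 85
61^4 ≡ 54
61^5 ≡ 62
61^10 ≡ 6
61^20 ≡ 36
61^25 ≡ 10
61^50 ≡ 100
61^100 ≡ 1
The smallest such exponent is 100, so the order of 61 is 100.

100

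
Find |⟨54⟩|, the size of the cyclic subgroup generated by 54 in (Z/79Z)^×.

By Lagrange's theorem, ord_79(54) divides φ(79) = 79 − 1 = 78 = 2 · 3 · 13.
Divisors of 78: 1, 2, 3, 6, 13, 26, 39, 78.
Check 54^d mod 79 for each divisor in increasing order:
54^1 ≡ 54 (mod 79)
54^2 ≡ 72 (mod 79)
54^3 ≡ 17 (mod 79)
54^6 ≡ 52 (mod 79)
54^13 ≡ 24 (mod 79)
54^26 ≡ 23 (mod 79)
54^39 ≡ 78 (mod 79)
54^78 ≡ 1 (mod 79) ✓
Therefore the multiplicative order of 54 modulo 79 is 78.

78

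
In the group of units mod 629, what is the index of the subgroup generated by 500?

4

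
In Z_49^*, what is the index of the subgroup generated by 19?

7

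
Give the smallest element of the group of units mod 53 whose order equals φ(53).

2

φ(53) = 53 − 1 = 52 = 2^2 · 13.
g is a primitive root iff g^(52/q) ≢ 1 (mod 53) for each prime q ∈ {2, 13}.
g = 2: 2^26 ≡ 52; 2^4 ≡ 16 — none is 1, so 2 is a primitive root.
Hence the least primitive root of 53 is 2.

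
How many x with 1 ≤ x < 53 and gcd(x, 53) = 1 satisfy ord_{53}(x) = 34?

0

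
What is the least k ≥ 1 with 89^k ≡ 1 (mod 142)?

35

Since 89 ∈ (Z/142Z)^×, its order divides φ(142) = φ(2)·φ(71) = 1·70 = 70 = 2 · 5 · 7.
Divisors of 70: 1, 2, 5, 7, 10, 14, 35, 70.
Evaluate successive powers at the divisors of 70:
89^1 ≡ 89 (mod 142)
89^2 ≡ 111 (mod 142)
89^5 ≡ 45 (mod 142)
89^7 ≡ 25 (mod 142)
89^10 ≡ 37 (mod 142)
89^14 ≡ 57 (mod 142)
89^35 ≡ 1 (mod 142) ✓
Hence ord(89) = 35.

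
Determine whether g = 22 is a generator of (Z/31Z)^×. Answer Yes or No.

Yes

φ(31) = 31 − 1 = 30 = 2 · 3 · 5.
It suffices to check that the order of 22 is not a proper divisor of 30: compute 22^(30/q) for q ∈ {2, 3, 5}.
22^15 ≡ 30 (mod 31)  [q = 2: ≢ 1 ✓]
22^10 ≡ 5 (mod 31)  [q = 3: ≢ 1 ✓]
22^6 ≡ 8 (mod 31)  [q = 5: ≢ 1 ✓]
None equal 1, so ord_31(22) = 30: 22 is a primitive root.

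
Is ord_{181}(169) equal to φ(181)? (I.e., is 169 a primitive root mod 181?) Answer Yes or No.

φ(181) = 181 − 1 = 180 = 2^2 · 3^2 · 5.
169 is a primitive root mod 181 iff 169^(φ(181)/q) ≢ 1 for every prime q | φ(181), i.e. q ∈ {2, 3, 5}.
169^90 ≡ 1 (mod 181)  [q = 2: ≡ 1 ✗]
169^60 ≡ 48 (mod 181)  [q = 3: ≢ 1 ✓]
169^36 ≡ 125 (mod 181)  [q = 5: ≢ 1 ✓]
The check at q = 2 fails, so 169 generates a proper subgroup.

No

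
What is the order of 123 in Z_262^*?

65

Since 123 ∈ (Z/262Z)^×, its order divides φ(262) = φ(2)·φ(131) = 1·130 = 130 = 2 · 5 · 13.
Divisors of 130: 1, 2, 5, 10, 13, 26, 65, 130.
Check 123^d mod 262 for each divisor in increasing order:
123^1 ≡ 123
123^2 ≡ 195
123^5 ≡ 113
123^10 ≡ 193
123^13 ≡ 89
123^26 ≡ 61
123^65 ≡ 1
Therefore the multiplicative order of 123 modulo 262 is 65.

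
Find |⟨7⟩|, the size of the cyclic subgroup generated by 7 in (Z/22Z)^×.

Since 7 ∈ (Z/22Z)^×, its order divides φ(22) = φ(2)·φ(11) = 1·10 = 10 = 2 · 5.
Divisors of 10: 1, 2, 5, 10.
Test each divisor d:
7^1 ≡ 7 (mod 22)
7^2 ≡ 5 (mod 22)
7^5 ≡ 21 (mod 22)
7^10 ≡ 1 (mod 22) ✓
Hence ord(7) = 10.

10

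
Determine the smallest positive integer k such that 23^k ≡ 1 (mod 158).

3

The order of 23 must divide φ(158) = φ(2)·φ(79) = 1·78 = 78 = 2 · 3 · 13.
Divisors of 78: 1, 2, 3, 6, 13, 26, 39, 78.
Compute 23^d (mod 158) for the divisors d until we hit 1:
23^1 ≡ 23 (mod 158)
23^2 ≡ 55 (mod 158)
23^3 ≡ 1 (mod 158) ✓
Hence ord(23) = 3.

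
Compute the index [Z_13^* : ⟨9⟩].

4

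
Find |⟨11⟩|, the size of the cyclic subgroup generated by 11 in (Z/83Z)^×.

41

By Lagrange's theorem, ord_83(11) divides φ(83) = 83 − 1 = 82 = 2 · 41.
Divisors of 82: 1, 2, 41, 82.
Evaluate successive powers at the divisors of 82:
11^1 ≡ 11 (mod 83)
11^2 ≡ 38 (mod 83)
11^41 ≡ 1 (mod 83) ✓
So ord_83(11) = 41.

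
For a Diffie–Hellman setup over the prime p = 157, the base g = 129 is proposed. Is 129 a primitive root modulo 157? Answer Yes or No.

No

φ(157) = 157 − 1 = 156 = 2^2 · 3 · 13.
Test 129^(156/q) mod 157 for each prime factor q of 156:
129^78 ≡ 156 (mod 157)  [q = 2: ≢ 1 ✓]
129^52 ≡ 1 (mod 157)  [q = 3: ≡ 1 ✗]
129^12 ≡ 1 (mod 157)  [q = 13: ≡ 1 ✗]
The check at q = 3 fails, so 129 generates a proper subgroup.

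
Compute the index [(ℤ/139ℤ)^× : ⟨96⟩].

46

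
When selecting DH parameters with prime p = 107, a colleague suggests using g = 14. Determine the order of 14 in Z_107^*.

53

ord(14) | φ(107) = 107 − 1 = 106 = 2 · 53.
Divisors of 106: 1, 2, 53, 106.
Check 14^d mod 107 for each divisor in increasing order:
14^1 ≡ 14
14^2 ≡ 89
14^53 ≡ 1
Therefore the multiplicative order of 14 modulo 107 is 53.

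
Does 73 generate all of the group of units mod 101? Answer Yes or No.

Yes

φ(101) = 101 − 1 = 100 = 2^2 · 5^2.
It suffices to check that the order of 73 is not a proper divisor of 100: compute 73^(100/q) for q ∈ {2, 5}.
73^50 ≡ 100 (mod 101)  [q = 2: ≢ 1 ✓]
73^20 ≡ 95 (mod 101)  [q = 5: ≢ 1 ✓]
None equal 1, so ord_101(73) = 100: 73 is a primitive root.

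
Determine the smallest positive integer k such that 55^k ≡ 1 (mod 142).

70

By Lagrange's theorem, ord_142(55) divides φ(142) = φ(2)·φ(71) = 1·70 = 70 = 2 · 5 · 7.
Divisors of 70: 1, 2, 5, 7, 10, 14, 35, 70.
Evaluate successive powers at the divisors of 70:
55^1 ≡ 55
55^2 ≡ 43
55^5 ≡ 23
55^7 ≡ 137
55^10 ≡ 103
55^14 ≡ 25
55^35 ≡ 141
55^70 ≡ 1
Therefore the multiplicative order of 55 modulo 142 is 70.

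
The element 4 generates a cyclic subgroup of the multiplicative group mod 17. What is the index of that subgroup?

4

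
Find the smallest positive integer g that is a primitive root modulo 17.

3

φ(17) = 17 − 1 = 16 = 2^4.
g is a primitive root iff g^(16/q) ≢ 1 (mod 17) for each prime q ∈ {2}.
g = 2: 2^8 ≡ 1 — hits 1, so not a primitive root.
g = 3: 3^8 ≡ 16 — none is 1, so 3 is a primitive root.
Hence the least primitive root of 17 is 3.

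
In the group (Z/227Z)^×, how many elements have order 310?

φ(227) = 227 − 1 = 226 = 2 · 113.
(Z/227Z)^× is cyclic (|G| = 226); a cyclic group of order m has exactly φ(d) elements of each order d | m, and none otherwise.
Since 310 ∤ 226, the count is 0.

0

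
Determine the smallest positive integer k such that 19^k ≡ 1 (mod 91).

12

By Lagrange's theorem, ord_91(19) divides φ(91) = φ(7·13) = (7−1)·(13−1) = 6·12 = 72 = 2^3 · 3^2.
Divisors of 72: 1, 2, 3, 4, 6, 8, 9, 12, 18, 24, 36, 72.
Evaluate successive powers at the divisors of 72:
19^1 ≡ 19 (mod 91)
19^2 ≡ 88 (mod 91)
19^3 ≡ 34 (mod 91)
19^4 ≡ 9 (mod 91)
19^6 ≡ 64 (mod 91)
19^8 ≡ 81 (mod 91)
19^9 ≡ 83 (mod 91)
19^12 ≡ 1 (mod 91) ✓
Hence ord(19) = 12.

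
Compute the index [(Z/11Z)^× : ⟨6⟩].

By Lagrange's theorem, ord_11(6) divides φ(11) = 11 − 1 = 10 = 2 · 5.
Divisors of 10: 1, 2, 5, 10.
Test each divisor d:
6^1 ≡ 6
6^2 ≡ 3
6^5 ≡ 10
6^10 ≡ 1
The order of 6 is 10, so the subgroup it generates has 10 elements.
[(Z/11Z)^× : ⟨6⟩] = 10/10 = 1.

1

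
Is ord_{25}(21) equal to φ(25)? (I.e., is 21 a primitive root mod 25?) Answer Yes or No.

No

φ(25) = φ(5^2) = 5·(5−1) = 20 = 2^2 · 5.
21 is a primitive root mod 25 iff 21^(φ(25)/q) ≢ 1 for every prime q | φ(25), i.e. q ∈ {2, 5}.
21^10 ≡ 1 (mod 25)  [q = 2: ≡ 1 ✗]
21^4 ≡ 6 (mod 25)  [q = 5: ≢ 1 ✓]
The check at q = 2 fails, so 21 generates a proper subgroup.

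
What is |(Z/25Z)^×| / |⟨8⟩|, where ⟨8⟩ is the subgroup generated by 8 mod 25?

1

ord(8) | φ(25) = φ(5^2) = 5·(5−1) = 20 = 2^2 · 5.
Divisors of 20: 1, 2, 4, 5, 10, 20.
Test each divisor d:
8^1 ≡ 8 (mod 25)
8^2 ≡ 14 (mod 25)
8^4 ≡ 21 (mod 25)
8^5 ≡ 18 (mod 25)
8^10 ≡ 24 (mod 25)
8^20 ≡ 1 (mod 25) ✓
So ord_25(8) = 20, hence |⟨8⟩| = 20.
The index is φ(25) / ord(8) = 20 / 20 = 1.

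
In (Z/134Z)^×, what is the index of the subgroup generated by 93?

ord(93) | φ(134) = φ(2)·φ(67) = 1·66 = 66 = 2 · 3 · 11.
Divisors of 66: 1, 2, 3, 6, 11, 22, 33, 66.
Compute 93^d (mod 134) for the divisors d until we hit 1:
93^1 ≡ 93 (mod 134)
93^2 ≡ 73 (mod 134)
93^3 ≡ 89 (mod 134)
93^6 ≡ 15 (mod 134)
93^11 ≡ 37 (mod 134)
93^22 ≡ 29 (mod 134)
93^33 ≡ 1 (mod 134) ✓
Thus |⟨93⟩| = ord(93) = 33.
[(Z/134Z)^× : ⟨93⟩] = 66/33 = 2.

2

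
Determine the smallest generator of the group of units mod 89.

3

φ(89) = 89 − 1 = 88 = 2^3 · 11.
g is a primitive root iff g^(88/q) ≢ 1 (mod 89) for each prime q ∈ {2, 11}.
g = 2: 2^44 ≡ 1 — hits 1, so not a primitive root.
g = 3: 3^44 ≡ 88; 3^8 ≡ 64 — none is 1, so 3 is a primitive root.
The smallest primitive root modulo 89 is 3.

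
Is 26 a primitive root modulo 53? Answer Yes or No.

Yes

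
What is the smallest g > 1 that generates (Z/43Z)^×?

3

φ(43) = 43 − 1 = 42 = 2 · 3 · 7.
Test candidates g = 2, 3, … against the prime factors q ∈ {2, 3, 7} of φ(43): g is a generator iff g^(42/q) ≢ 1 for every such q.
g = 2: 2^21 ≡ 42; 2^14 ≡ 1 — hits 1, so not a primitive root.
g = 3: 3^21 ≡ 42; 3^14 ≡ 36; 3^6 ≡ 41 — none is 1, so 3 is a primitive root.
So 3 is the smallest generator of (Z/43Z)^×.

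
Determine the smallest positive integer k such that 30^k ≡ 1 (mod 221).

12

By Lagrange's theorem, ord_221(30) divides φ(221) = φ(13·17) = (13−1)·(17−1) = 12·16 = 192 = 2^6 · 3.
Divisors of 192: 1, 2, 3, 4, 6, 8, 12, 16, 24, 32, 48, 64, 96, 192.
Check 30^d mod 221 for each divisor in increasing order:
30^1 ≡ 30 (mod 221)
30^2 ≡ 16 (mod 221)
30^3 ≡ 38 (mod 221)
30^4 ≡ 35 (mod 221)
30^6 ≡ 118 (mod 221)
30^8 ≡ 120 (mod 221)
30^12 ≡ 1 (mod 221) ✓
So ord_221(30) = 12.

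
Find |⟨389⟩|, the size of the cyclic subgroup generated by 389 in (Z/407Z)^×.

Since 389 ∈ (Z/407Z)^×, its order divides φ(407) = φ(11·37) = (11−1)·(37−1) = 10·36 = 360 = 2^3 · 3^2 · 5.
Divisors of 360: 1, 2, 3, 4, 5, 6, 8, 9, 10, 12, 15, 18, 20, 24, 30, 36, 40, 45, 60, 72, 90, 120, 180, 360.
Test each divisor d:
389^1 ≡ 389
389^2 ≡ 324
389^3 ≡ 273
389^4 ≡ 377
389^5 ≡ 133
389^6 ≡ 48
389^8 ≡ 86
389^9 ≡ 80
389^10 ≡ 188
389^12 ≡ 269
389^15 ≡ 177
389^18 ≡ 295
389^20 ≡ 342
389^24 ≡ 322
389^30 ≡ 397
389^36 ≡ 334
389^40 ≡ 155
389^45 ≡ 265
389^60 ≡ 100
389^72 ≡ 38
389^90 ≡ 221
389^120 ≡ 232
389^180 ≡ 1
Hence ord(389) = 180.

180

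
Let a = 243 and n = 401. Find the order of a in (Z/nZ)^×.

80

The order of 243 must divide φ(401) = 401 − 1 = 400 = 2^4 · 5^2.
Divisors of 400: 1, 2, 4, 5, 8, 10, 16, 20, 25, 40, 50, 80, 100, 200, 400.
Check 243^d mod 401 for each divisor in increasing order:
243^1 ≡ 243
243^2 ≡ 102
243^4 ≡ 379
243^5 ≡ 268
243^8 ≡ 83
243^10 ≡ 45
243^16 ≡ 72
243^20 ≡ 20
243^25 ≡ 147
243^40 ≡ 400
243^50 ≡ 356
243^80 ≡ 1
Therefore the multiplicative order of 243 modulo 401 is 80.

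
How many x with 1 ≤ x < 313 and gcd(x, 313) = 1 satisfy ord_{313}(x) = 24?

φ(313) = 313 − 1 = 312 = 2^3 · 3 · 13.
In a cyclic group of order 312, there are φ(d) elements of order d for each divisor d of 312, and zero for non-divisors.
24 = 2^3 · 3 divides 312, and φ(24) = 8.

8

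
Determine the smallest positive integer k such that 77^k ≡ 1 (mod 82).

20

By Lagrange's theorem, ord_82(77) divides φ(82) = φ(2)·φ(41) = 1·40 = 40 = 2^3 · 5.
Divisors of 40: 1, 2, 4, 5, 8, 10, 20, 40.
Evaluate successive powers at the divisors of 40:
77^1 ≡ 77
77^2 ≡ 25
77^4 ≡ 51
77^5 ≡ 73
77^8 ≡ 59
77^10 ≡ 81
77^20 ≡ 1
Hence ord(77) = 20.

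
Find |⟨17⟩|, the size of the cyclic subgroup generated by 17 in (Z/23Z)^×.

By Lagrange's theorem, ord_23(17) divides φ(23) = 23 − 1 = 22 = 2 · 11.
Divisors of 22: 1, 2, 11, 22.
Check 17^d mod 23 for each divisor in increasing order:
17^1 ≡ 17 (mod 23)
17^2 ≡ 13 (mod 23)
17^11 ≡ 22 (mod 23)
17^22 ≡ 1 (mod 23) ✓
So ord_23(17) = 22.

22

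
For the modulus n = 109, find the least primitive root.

6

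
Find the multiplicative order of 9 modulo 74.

By Lagrange's theorem, ord_74(9) divides φ(74) = φ(2)·φ(37) = 1·36 = 36 = 2^2 · 3^2.
Divisors of 36: 1, 2, 3, 4, 6, 9, 12, 18, 36.
Test each divisor d:
9^1 ≡ 9 (mod 74)
9^2 ≡ 7 (mod 74)
9^3 ≡ 63 (mod 74)
9^4 ≡ 49 (mod 74)
9^6 ≡ 47 (mod 74)
9^9 ≡ 1 (mod 74) ✓
The smallest such exponent is 9, so the order of 9 is 9.

9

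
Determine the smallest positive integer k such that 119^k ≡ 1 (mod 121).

55

The order of 119 must divide φ(121) = φ(11^2) = 11·(11−1) = 110 = 2 · 5 · 11.
Divisors of 110: 1, 2, 5, 10, 11, 22, 55, 110.
Compute 119^d (mod 121) for the divisors d until we hit 1:
119^1 ≡ 119 (mod 121)
119^2 ≡ 4 (mod 121)
119^5 ≡ 89 (mod 121)
119^10 ≡ 56 (mod 121)
119^11 ≡ 9 (mod 121)
119^22 ≡ 81 (mod 121)
119^55 ≡ 1 (mod 121) ✓
So ord_121(119) = 55.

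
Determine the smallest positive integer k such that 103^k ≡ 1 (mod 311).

310

Since 103 ∈ (Z/311Z)^×, its order divides φ(311) = 311 − 1 = 310 = 2 · 5 · 31.
Divisors of 310: 1, 2, 5, 10, 31, 62, 155, 310.
Evaluate successive powers at the divisors of 310:
103^1 ≡ 103
103^2 ≡ 35
103^5 ≡ 220
103^10 ≡ 195
103^31 ≡ 95
103^62 ≡ 6
103^155 ≡ 310
103^310 ≡ 1
Therefore the multiplicative order of 103 modulo 311 is 310.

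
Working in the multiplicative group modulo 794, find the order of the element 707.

99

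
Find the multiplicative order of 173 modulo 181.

The order of 173 must divide φ(181) = 181 − 1 = 180 = 2^2 · 3^2 · 5.
Divisors of 180: 1, 2, 3, 4, 5, 6, 9, 10, 12, 15, 18, 20, 30, 36, 45, 60, 90, 180.
Compute 173^d (mod 181) for the divisors d until we hit 1:
173^1 ≡ 173
173^2 ≡ 64
173^3 ≡ 31
173^4 ≡ 114
173^5 ≡ 174
173^6 ≡ 56
173^9 ≡ 107
173^10 ≡ 49
173^12 ≡ 59
173^15 ≡ 19
173^18 ≡ 46
173^20 ≡ 48
173^30 ≡ 180
173^36 ≡ 125
173^45 ≡ 162
173^60 ≡ 1
Hence ord(173) = 60.

60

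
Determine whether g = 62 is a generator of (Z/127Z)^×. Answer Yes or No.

φ(127) = 127 − 1 = 126 = 2 · 3^2 · 7.
Test 62^(126/q) mod 127 for each prime factor q of 126:
62^63 ≡ 1 (mod 127)  [q = 2: ≡ 1 ✗]
62^42 ≡ 107 (mod 127)  [q = 3: ≢ 1 ✓]
62^18 ≡ 32 (mod 127)  [q = 7: ≢ 1 ✓]
Since 62^63 ≡ 1, the order of 62 divides 63 < 126, so 62 is not a primitive root.

No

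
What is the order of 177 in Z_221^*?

16

The order of 177 must divide φ(221) = φ(13·17) = (13−1)·(17−1) = 12·16 = 192 = 2^6 · 3.
Divisors of 192: 1, 2, 3, 4, 6, 8, 12, 16, 24, 32, 48, 64, 96, 192.
Compute 177^d (mod 221) for the divisors d until we hit 1:
177^1 ≡ 177 (mod 221)
177^2 ≡ 168 (mod 221)
177^3 ≡ 122 (mod 221)
177^4 ≡ 157 (mod 221)
177^6 ≡ 77 (mod 221)
177^8 ≡ 118 (mod 221)
177^12 ≡ 183 (mod 221)
177^16 ≡ 1 (mod 221) ✓
Hence ord(177) = 16.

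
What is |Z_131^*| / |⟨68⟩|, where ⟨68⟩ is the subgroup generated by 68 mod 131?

By Lagrange's theorem, ord_131(68) divides φ(131) = 131 − 1 = 130 = 2 · 5 · 13.
Divisors of 130: 1, 2, 5, 10, 13, 26, 65, 130.
Compute 68^d (mod 131) for the divisors d until we hit 1:
68^1 ≡ 68 (mod 131)
68^2 ≡ 39 (mod 131)
68^5 ≡ 69 (mod 131)
68^10 ≡ 45 (mod 131)
68^13 ≡ 130 (mod 131)
68^26 ≡ 1 (mod 131) ✓
The order of 68 is 26, so the subgroup it generates has 26 elements.
[(Z/131Z)^× : ⟨68⟩] = 130/26 = 5.

5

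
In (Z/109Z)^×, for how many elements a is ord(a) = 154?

0

φ(109) = 109 − 1 = 108 = 2^2 · 3^3.
(Z/109Z)^× is cyclic (|G| = 108); a cyclic group of order m has exactly φ(d) elements of each order d | m, and none otherwise.
Since 154 ∤ 108, the count is 0.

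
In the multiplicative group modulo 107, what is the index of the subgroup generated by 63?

1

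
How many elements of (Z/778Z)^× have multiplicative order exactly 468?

0

φ(778) = φ(2)·φ(389) = 1·388 = 388 = 2^2 · 97.
In a cyclic group of order 388, there are φ(d) elements of order d for each divisor d of 388, and zero for non-divisors.
Since 468 ∤ 388, the count is 0.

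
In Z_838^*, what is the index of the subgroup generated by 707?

1

ord(707) | φ(838) = φ(2)·φ(419) = 1·418 = 418 = 2 · 11 · 19.
Divisors of 418: 1, 2, 11, 19, 22, 38, 209, 418.
Compute 707^d (mod 838) for the divisors d until we hit 1:
707^1 ≡ 707
707^2 ≡ 401
707^11 ≡ 359
707^19 ≡ 267
707^22 ≡ 667
707^38 ≡ 59
707^209 ≡ 837
707^418 ≡ 1
The order of 707 is 418, so the subgroup it generates has 418 elements.
Index = |(Z/838Z)^×| / |⟨707⟩| = 418 / 418 = 1.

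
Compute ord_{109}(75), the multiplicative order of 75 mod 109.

9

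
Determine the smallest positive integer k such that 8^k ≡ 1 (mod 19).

6

ord(8) | φ(19) = 19 − 1 = 18 = 2 · 3^2.
Divisors of 18: 1, 2, 3, 6, 9, 18.
Test each divisor d:
8^1 ≡ 8 (mod 19)
8^2 ≡ 7 (mod 19)
8^3 ≡ 18 (mod 19)
8^6 ≡ 1 (mod 19) ✓
The smallest such exponent is 6, so the order of 8 is 6.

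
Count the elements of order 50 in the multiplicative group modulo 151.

20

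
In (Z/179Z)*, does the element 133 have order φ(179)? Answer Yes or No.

φ(179) = 179 − 1 = 178 = 2 · 89.
It suffices to check that the order of 133 is not a proper divisor of 178: compute 133^(178/q) for q ∈ {2, 89}.
133^89 ≡ 178 (mod 179)  [q = 2: ≢ 1 ✓]
133^2 ≡ 147 (mod 179)  [q = 89: ≢ 1 ✓]
All checks pass, so 133 has order 178 and is a primitive root modulo 179.

Yes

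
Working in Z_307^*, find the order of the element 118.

153

The order of 118 must divide φ(307) = 307 − 1 = 306 = 2 · 3^2 · 17.
Divisors of 306: 1, 2, 3, 6, 9, 17, 18, 34, 51, 102, 153, 306.
Evaluate successive powers at the divisors of 306:
118^1 ≡ 118 (mod 307)
118^2 ≡ 109 (mod 307)
118^3 ≡ 275 (mod 307)
118^6 ≡ 103 (mod 307)
118^9 ≡ 81 (mod 307)
118^17 ≡ 53 (mod 307)
118^18 ≡ 114 (mod 307)
118^34 ≡ 46 (mod 307)
118^51 ≡ 289 (mod 307)
118^102 ≡ 17 (mod 307)
118^153 ≡ 1 (mod 307) ✓
So ord_307(118) = 153.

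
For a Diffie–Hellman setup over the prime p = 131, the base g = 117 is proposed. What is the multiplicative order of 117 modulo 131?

65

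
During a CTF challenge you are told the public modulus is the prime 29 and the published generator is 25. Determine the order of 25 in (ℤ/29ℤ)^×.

7

Since 25 ∈ (Z/29Z)^×, its order divides φ(29) = 29 − 1 = 28 = 2^2 · 7.
Divisors of 28: 1, 2, 4, 7, 14, 28.
Evaluate successive powers at the divisors of 28:
25^1 ≡ 25 (mod 29)
25^2 ≡ 16 (mod 29)
25^4 ≡ 24 (mod 29)
25^7 ≡ 1 (mod 29) ✓
So ord_29(25) = 7.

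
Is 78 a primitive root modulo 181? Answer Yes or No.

Yes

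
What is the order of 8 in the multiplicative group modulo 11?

The order of 8 must divide φ(11) = 11 − 1 = 10 = 2 · 5.
Divisors of 10: 1, 2, 5, 10.
Check 8^d mod 11 for each divisor in increasing order:
8^1 ≡ 8
8^2 ≡ 9
8^5 ≡ 10
8^10 ≡ 1
So ord_11(8) = 10.

10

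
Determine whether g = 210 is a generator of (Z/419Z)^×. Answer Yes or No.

φ(419) = 419 − 1 = 418 = 2 · 11 · 19.
210 is a primitive root mod 419 iff 210^(φ(419)/q) ≢ 1 for every prime q | φ(419), i.e. q ∈ {2, 11, 19}.
210^209 ≡ 418 (mod 419)  [q = 2: ≢ 1 ✓]
210^38 ≡ 69 (mod 419)  [q = 11: ≢ 1 ✓]
210^22 ≡ 136 (mod 419)  [q = 19: ≢ 1 ✓]
Every test exponent gives a nontrivial residue, hence 210 generates the full group.

Yes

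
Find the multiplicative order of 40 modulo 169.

13

ord(40) | φ(169) = φ(13^2) = 13·(13−1) = 156 = 2^2 · 3 · 13.
Divisors of 156: 1, 2, 3, 4, 6, 12, 13, 26, 39, 52, 78, 156.
Test each divisor d:
40^1 ≡ 40 (mod 169)
40^2 ≡ 79 (mod 169)
40^3 ≡ 118 (mod 169)
40^4 ≡ 157 (mod 169)
40^6 ≡ 66 (mod 169)
40^12 ≡ 131 (mod 169)
40^13 ≡ 1 (mod 169) ✓
The smallest such exponent is 13, so the order of 40 is 13.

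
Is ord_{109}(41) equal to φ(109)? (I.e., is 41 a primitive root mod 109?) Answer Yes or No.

No

φ(109) = 109 − 1 = 108 = 2^2 · 3^3.
An element g generates (Z/109Z)^× iff g^(108/q) ≢ 1 (mod 109) for each prime q ∈ {2, 3}.
41^54 ≡ 108 (mod 109)  [q = 2: ≢ 1 ✓]
41^36 ≡ 1 (mod 109)  [q = 3: ≡ 1 ✗]
The check at q = 3 fails, so 41 generates a proper subgroup.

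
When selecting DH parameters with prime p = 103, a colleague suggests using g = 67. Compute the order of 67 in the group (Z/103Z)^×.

102

Since 67 ∈ (Z/103Z)^×, its order divides φ(103) = 103 − 1 = 102 = 2 · 3 · 17.
Divisors of 102: 1, 2, 3, 6, 17, 34, 51, 102.
Evaluate successive powers at the divisors of 102:
67^1 ≡ 67 (mod 103)
67^2 ≡ 60 (mod 103)
67^3 ≡ 3 (mod 103)
67^6 ≡ 9 (mod 103)
67^17 ≡ 57 (mod 103)
67^34 ≡ 56 (mod 103)
67^51 ≡ 102 (mod 103)
67^102 ≡ 1 (mod 103) ✓
The smallest such exponent is 102, so the order of 67 is 102.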